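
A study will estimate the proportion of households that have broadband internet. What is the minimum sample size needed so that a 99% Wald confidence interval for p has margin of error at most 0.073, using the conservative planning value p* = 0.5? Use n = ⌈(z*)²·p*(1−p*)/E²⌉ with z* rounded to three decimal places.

n = 312

For 99% confidence, z* = 2.576.
p*(1−p*) = 0.2500.
Required n before rounding: 6.635776 × 0.2500 / 0.073² = 311.305.
⌈311.305⌉ = 312.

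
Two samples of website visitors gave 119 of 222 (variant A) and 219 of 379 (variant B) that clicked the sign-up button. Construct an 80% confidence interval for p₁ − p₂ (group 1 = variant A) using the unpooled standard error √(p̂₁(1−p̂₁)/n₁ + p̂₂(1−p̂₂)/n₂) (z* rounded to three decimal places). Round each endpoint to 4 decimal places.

(-0.0956, 0.0120)

p̂₁ = 0.53604, p̂₂ = 0.57784, so the observed difference is -0.04180.
Unpooled SE = √(p̂₁(1−p̂₁)/n₁ + p̂₂(1−p̂₂)/n₂) = √(0.001120277 + 0.000643645) = 0.041999.
For 80% confidence, z* = 1.282. Margin of error = 0.05384.
Interval: -0.04180 ± 0.05384 → (-0.0956, 0.0120).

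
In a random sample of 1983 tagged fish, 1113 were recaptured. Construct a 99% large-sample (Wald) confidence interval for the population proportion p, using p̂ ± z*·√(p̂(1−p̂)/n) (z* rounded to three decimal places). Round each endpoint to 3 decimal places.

(0.533, 0.590)

p̂ = 1113/1983 = 0.56127.
SE(p̂) = √(0.56127·0.43873/1983) = 0.011144.
z* = 2.576 at the 99% level.
Margin = 2.576·0.011144 = 0.02871.
So the interval runs from 0.533 to 0.590.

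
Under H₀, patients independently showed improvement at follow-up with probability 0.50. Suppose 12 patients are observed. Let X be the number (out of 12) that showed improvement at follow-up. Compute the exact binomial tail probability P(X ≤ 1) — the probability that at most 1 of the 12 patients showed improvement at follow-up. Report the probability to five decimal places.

P = 0.00317

X is binomial with n = 12 and p = 0.50.
P(X ≤ 1) = C(12,0)·0.50^0·0.50^12 + C(12,1)·0.50^1·0.50^11.
= 0.000244 + 0.002930 = 0.00317.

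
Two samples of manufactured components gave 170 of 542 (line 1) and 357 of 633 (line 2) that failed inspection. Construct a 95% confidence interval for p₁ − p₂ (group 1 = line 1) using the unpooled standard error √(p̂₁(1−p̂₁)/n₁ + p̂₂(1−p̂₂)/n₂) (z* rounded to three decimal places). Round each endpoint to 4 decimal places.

p̂₁ = 0.31365, p̂₂ = 0.56398, so the observed difference is -0.25033.
Unpooled SE = √(p̂₁(1−p̂₁)/n₁ + p̂₂(1−p̂₂)/n₂) = √(0.000397186 + 0.000388478) = 0.028030.
For 95% confidence, z* = 1.960. Margin of error = 0.05494.
So the interval runs from -0.3053 to -0.1954.

(-0.3053, -0.1954)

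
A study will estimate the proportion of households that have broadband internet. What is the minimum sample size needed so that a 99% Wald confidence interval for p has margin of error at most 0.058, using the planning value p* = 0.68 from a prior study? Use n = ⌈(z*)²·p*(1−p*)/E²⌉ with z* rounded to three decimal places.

The 99% critical value is z* = 2.576.
p*(1−p*) = 0.2176.
Required n before rounding: 6.635776 × 0.2176 / 0.058² = 429.234.
⌈429.234⌉ = 430.

n = 430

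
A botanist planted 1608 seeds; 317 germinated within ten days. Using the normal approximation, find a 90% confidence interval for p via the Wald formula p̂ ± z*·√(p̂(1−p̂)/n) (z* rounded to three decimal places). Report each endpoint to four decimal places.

(0.1808, 0.2135)

With x = 317 successes in n = 1608, p̂ = 0.19714.
SE(p̂) = √(0.19714·0.80286/1608) = 0.009921.
The 90% critical value is z* = 1.645.
Margin = 1.645·0.009921 = 0.01632.
So the interval runs from 0.1808 to 0.2135.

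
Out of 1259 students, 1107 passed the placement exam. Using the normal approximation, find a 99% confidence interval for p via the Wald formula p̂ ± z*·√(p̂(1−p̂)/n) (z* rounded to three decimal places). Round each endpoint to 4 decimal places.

With x = 1107 successes in n = 1259, p̂ = 0.87927.
SE = √(p̂(1−p̂)/n) = √(0.106155/1259) = 0.009182.
z* = 2.576 at the 99% level.
Margin = 2.576·0.009182 = 0.02365.
So the interval runs from 0.8556 to 0.9029.

(0.8556, 0.9029)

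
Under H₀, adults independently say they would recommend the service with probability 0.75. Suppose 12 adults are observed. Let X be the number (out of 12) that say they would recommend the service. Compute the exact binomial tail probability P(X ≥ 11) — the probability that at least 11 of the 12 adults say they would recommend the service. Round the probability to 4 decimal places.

P = 0.1584

X ~ Binomial(n=12, p=0.75).
P(X ≥ 11) = C(12,11)·0.75^11·0.25^1 + C(12,12)·0.75^12·0.25^0.
= 0.126705 + 0.031676 = 0.1584.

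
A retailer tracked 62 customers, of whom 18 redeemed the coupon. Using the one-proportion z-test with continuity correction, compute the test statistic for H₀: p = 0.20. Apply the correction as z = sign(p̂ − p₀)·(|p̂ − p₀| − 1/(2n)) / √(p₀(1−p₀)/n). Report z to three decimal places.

The sample proportion is 18/62 = 0.29032. p̂ − p₀ = 0.090323.
Continuity correction 1/(2n) = 1/124 = 0.008065.
Corrected numerator: |0.090323| − 0.008065 = 0.082258.
Under H₀, SE = √(p₀(1−p₀)/n) = √(0.20·0.80/62) = √0.002580645 = 0.050800.
z = +0.082258/0.050800 = 1.619.

z = 1.619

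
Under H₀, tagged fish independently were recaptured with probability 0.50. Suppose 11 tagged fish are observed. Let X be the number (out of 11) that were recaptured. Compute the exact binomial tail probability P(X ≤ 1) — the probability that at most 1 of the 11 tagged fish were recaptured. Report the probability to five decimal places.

X ~ Binomial(n=11, p=0.50).
P(X ≤ 1) = C(11,0)·0.50^0·0.50^11 + C(11,1)·0.50^1·0.50^10.
= 0.000488 + 0.005371 = 0.00586.

P = 0.00586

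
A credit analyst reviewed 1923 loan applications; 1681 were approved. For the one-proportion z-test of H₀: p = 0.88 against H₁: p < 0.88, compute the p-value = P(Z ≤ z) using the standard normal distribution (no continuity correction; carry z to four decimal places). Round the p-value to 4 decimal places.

With x = 1681 successes in n = 1923, p̂ = 0.87415.
SE₀ = √(0.88·0.12/1923) = 0.007410.
Test statistic (full precision, shown to 4 dp): z = (1681/1923 − 0.88)/SE₀ ≈ -0.7888.
p-value = P(Z ≤ z) with z = -0.7888 → 0.2151.

p-value = 0.2151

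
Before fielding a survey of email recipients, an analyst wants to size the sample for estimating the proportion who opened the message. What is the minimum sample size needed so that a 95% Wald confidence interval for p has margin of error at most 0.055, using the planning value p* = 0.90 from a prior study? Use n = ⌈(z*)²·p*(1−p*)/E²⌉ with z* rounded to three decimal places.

n = 115

The 95% critical value is z* = 1.960.
p*(1−p*) = 0.0900.
(z*)²·p*(1−p*)/E² = 3.841600·0.0900/0.003025 = 114.296.
Rounding up, n = 115.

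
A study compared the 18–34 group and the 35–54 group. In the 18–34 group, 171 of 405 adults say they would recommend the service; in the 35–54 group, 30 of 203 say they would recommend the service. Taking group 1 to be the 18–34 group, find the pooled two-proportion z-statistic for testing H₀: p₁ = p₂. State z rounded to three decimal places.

z = 6.784

Sample proportions: p̂₁ = 171/405 = 0.42222 and p̂₂ = 30/203 = 0.14778.
Pooled p̂ = (171+30)/(405+203) = 201/608 = 0.33059.
SE = √[p̂(1−p̂)(1/n₁+1/n₂)] = √[0.33059·0.66941·(1/405+1/203)] ≈ 0.040455.
z = 0.27444/0.040455 = 6.784.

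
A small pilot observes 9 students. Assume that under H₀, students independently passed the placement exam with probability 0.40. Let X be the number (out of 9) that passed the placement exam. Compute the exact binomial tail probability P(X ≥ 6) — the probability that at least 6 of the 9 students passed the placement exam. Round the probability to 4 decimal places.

X is binomial with n = 9 and p = 0.40.
P(X ≥ 6) = C(9,6)·0.40^6·0.60^3 + C(9,7)·0.40^7·0.60^2 + C(9,8)·0.40^8·0.60^1 + C(9,9)·0.40^9·0.60^0.
= 0.074318 + 0.021234 + 0.003539 + 0.000262 = 0.0994.

P = 0.0994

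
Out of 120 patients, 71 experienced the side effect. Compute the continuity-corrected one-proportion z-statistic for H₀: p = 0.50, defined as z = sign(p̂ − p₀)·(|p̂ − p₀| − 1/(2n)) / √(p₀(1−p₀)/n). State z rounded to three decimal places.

The sample proportion is 71/120 = 0.59167. p̂ − p₀ = 0.091667.
Continuity correction 1/(2n) = 1/240 = 0.004167.
Corrected numerator: |0.091667| − 0.004167 = 0.087500.
SE₀ = √(0.50·0.50/120) = 0.045644.
z = (+)0.087500/0.045644 = 1.917.

z = 1.917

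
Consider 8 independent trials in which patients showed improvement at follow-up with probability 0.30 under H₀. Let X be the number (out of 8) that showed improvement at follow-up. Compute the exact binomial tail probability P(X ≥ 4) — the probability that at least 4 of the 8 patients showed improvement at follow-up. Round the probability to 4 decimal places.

P = 0.1941

X is binomial with n = 8 and p = 0.30.
P(X ≥ 4) = Σ_{j=4}^{8} C(8,j)·0.30^j·0.70^{8−j}.
= 0.136137 + 0.046675 + 0.010002 + 0.001225 + 0.000066 = 0.1941.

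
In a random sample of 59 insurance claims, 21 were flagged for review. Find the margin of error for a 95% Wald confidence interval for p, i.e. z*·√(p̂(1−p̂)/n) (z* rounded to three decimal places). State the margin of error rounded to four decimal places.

The sample proportion is 21/59 = 0.35593.
SE = √(p̂(1−p̂)/n) = √(0.229244/59) = 0.062334.
For 95% confidence, z* = 1.960.
ME = 1.960·0.062334 = 0.1222.

ME = 0.1222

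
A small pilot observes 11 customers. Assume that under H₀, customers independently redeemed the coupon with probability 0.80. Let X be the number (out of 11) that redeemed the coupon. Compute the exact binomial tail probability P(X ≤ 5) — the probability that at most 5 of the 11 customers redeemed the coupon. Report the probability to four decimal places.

X ~ Binomial(n=11, p=0.80).
P(X ≤ 5) = Σ_{j=0}^{5} C(11,j)·0.80^j·0.20^{11−j}.
= 0.000000 + 0.000001 + 0.000018 + 0.000216 + 0.001730 + 0.009689 = 0.0117.

P = 0.0117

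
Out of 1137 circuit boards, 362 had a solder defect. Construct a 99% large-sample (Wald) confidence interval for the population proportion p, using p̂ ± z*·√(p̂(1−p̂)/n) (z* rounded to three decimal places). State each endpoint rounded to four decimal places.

(0.2828, 0.3540)

Sample proportion p̂ = 362/1137 = 0.31838.
Standard error of p̂: √(0.217015/1137) = √0.000190866 = 0.013815.
For 99% confidence, z* = 2.576.
Margin = 2.576·0.013815 = 0.03559.
Interval: 0.31838 ± 0.03559 → (0.2828, 0.3540).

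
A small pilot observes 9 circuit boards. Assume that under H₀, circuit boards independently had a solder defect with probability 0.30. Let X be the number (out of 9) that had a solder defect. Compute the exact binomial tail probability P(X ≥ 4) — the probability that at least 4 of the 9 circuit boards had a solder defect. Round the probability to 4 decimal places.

X ~ Binomial(n=9, p=0.30).
P(X ≥ 4) = Σ_{j=4}^{9} C(9,j)·0.30^j·0.70^{9−j}.
= 0.171532 + 0.073514 + 0.021004 + 0.003858 + 0.000413 + 0.000020 = 0.2703.

P = 0.2703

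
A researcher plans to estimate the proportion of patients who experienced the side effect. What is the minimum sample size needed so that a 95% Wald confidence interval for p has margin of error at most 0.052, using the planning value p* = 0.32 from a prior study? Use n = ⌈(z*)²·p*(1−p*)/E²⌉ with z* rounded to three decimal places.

n = 310

The 95% critical value is z* = 1.960.
p*(1−p*) = 0.2176.
Required n before rounding: 3.841600 × 0.2176 / 0.052² = 309.147.
⌈309.147⌉ = 310.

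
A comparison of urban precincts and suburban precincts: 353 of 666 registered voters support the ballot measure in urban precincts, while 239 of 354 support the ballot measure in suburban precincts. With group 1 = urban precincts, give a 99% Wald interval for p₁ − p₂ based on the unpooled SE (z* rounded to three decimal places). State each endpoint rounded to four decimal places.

p̂₁ = 353/666 = 0.53003, p̂₂ = 239/354 = 0.67514; p̂₁ − p̂₂ = -0.14511.
Unpooled SE = √(p̂₁(1−p̂₁)/n₁ + p̂₂(1−p̂₂)/n₂) = √(0.000374021 + 0.000619564) = 0.031521.
z* = 2.576 at the 99% level. Margin of error = 0.08120.
Interval: -0.14511 ± 0.08120 → (-0.2263, -0.0639).

(-0.2263, -0.0639)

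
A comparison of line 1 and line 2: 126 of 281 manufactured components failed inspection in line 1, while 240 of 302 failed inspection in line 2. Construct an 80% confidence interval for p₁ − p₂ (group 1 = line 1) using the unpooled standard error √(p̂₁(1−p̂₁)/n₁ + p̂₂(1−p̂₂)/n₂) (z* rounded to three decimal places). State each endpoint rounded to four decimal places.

(-0.3946, -0.2980)

p̂₁ = 126/281 = 0.44840, p̂₂ = 240/302 = 0.79470; p̂₁ − p̂₂ = -0.34630.
Unpooled SE = √(p̂₁(1−p̂₁)/n₁ + p̂₂(1−p̂₂)/n₂) = √(0.000880204 + 0.000540234) = 0.037689.
For 80% confidence, z* = 1.282. Margin = 1.282·0.037689 = 0.04832.
So the interval runs from -0.3946 to -0.2980.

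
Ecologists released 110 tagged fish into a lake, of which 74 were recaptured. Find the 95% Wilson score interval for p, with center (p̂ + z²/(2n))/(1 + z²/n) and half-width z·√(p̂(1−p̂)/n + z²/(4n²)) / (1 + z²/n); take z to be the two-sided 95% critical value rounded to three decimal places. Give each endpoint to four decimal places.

(0.5805, 0.7533)

p̂ = 74/110 = 0.67273; z = 1.960, so z² = 3.841600.
Denominator 1 + z²/n = 1 + 3.841600/110 = 1.034924.
Center = (0.67273 + 0.017462)/1.034924 = 0.66690.
Radicand: p̂(1−p̂)/n + z²/(4n²) = 0.002001503 + 0.000079372 = 0.002080875.
Half-width = 1.960·√0.002080875/1.034924 = 0.08639.
So the interval runs from 0.5805 to 0.7533.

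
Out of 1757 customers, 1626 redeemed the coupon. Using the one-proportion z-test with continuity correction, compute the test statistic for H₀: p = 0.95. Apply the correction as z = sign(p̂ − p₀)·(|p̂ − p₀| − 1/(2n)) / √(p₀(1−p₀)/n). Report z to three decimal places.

With x = 1626 successes in n = 1757, p̂ = 0.92544. p̂ − p₀ = -0.024559.
1/(2n) = 0.000285.
Corrected numerator: |-0.024559| − 0.000285 = 0.024274.
Under H₀, SE = √(p₀(1−p₀)/n) = √(0.95·0.05/1757) = √0.000027035 = 0.005199.
z = (−)0.024274/0.005199 = -4.669.

z = -4.669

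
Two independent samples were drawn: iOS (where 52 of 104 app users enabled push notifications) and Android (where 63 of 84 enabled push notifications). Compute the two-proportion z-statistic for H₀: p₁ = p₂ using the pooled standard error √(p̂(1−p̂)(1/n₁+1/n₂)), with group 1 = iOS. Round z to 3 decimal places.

Sample proportions: p̂₁ = 52/104 = 0.50000 and p̂₂ = 63/84 = 0.75000.
Pooling: p̂ = 115/188 = 0.61170.
SE = √[p̂(1−p̂)(1/n₁+1/n₂)] = √[0.61170·0.38830·(1/104+1/84)] ≈ 0.071495.
z = -0.25000/0.071495 = -3.497.

z = -3.497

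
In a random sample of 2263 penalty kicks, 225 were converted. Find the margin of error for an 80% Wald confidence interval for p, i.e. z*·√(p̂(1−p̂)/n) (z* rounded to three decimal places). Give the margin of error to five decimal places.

Sample proportion p̂ = 225/2263 = 0.09943.
SE = √(p̂(1−p̂)/n) = √(0.089540/2263) = 0.006290.
z* = 1.282 at the 80% level.
So ME = 0.00806.

ME = 0.00806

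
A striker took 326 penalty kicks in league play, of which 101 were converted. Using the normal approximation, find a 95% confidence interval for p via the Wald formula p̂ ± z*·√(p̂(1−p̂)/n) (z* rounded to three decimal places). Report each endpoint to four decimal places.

With x = 101 successes in n = 326, p̂ = 0.30982.
Standard error of p̂: √(0.213830/326) = √0.000655920 = 0.025611.
The 95% critical value is z* = 1.960.
Margin of error: 1.960 × 0.025611 = 0.05020.
So the interval runs from 0.2596 to 0.3600.

(0.2596, 0.3600)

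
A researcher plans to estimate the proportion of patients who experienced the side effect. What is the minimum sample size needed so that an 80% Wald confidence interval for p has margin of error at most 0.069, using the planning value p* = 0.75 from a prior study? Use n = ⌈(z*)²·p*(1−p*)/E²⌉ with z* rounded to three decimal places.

n = 65

For 80% confidence, z* = 1.282.
p*(1−p*) = 0.75·0.25 = 0.1875.
Required n before rounding: 1.643524 × 0.1875 / 0.069² = 64.726.
⌈64.726⌉ = 65.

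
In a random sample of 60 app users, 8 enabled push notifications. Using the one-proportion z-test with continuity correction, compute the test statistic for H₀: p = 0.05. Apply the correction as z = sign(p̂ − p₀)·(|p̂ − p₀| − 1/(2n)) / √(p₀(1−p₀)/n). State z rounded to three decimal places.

p̂ = 8/60 = 0.13333. p̂ − p₀ = 0.083333.
1/(2n) = 0.008333.
Corrected numerator: |0.083333| − 0.008333 = 0.075000.
Under H₀, SE = √(p₀(1−p₀)/n) = √(0.05·0.95/60) = √0.000791667 = 0.028137.
z = (+)0.075000/0.028137 = 2.666.

z = 2.666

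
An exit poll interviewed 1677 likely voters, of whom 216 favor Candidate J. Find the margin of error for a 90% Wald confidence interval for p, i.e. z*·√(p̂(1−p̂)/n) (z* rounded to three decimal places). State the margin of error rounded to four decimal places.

ME = 0.0135

The sample proportion is 216/1677 = 0.12880.
SE = √(p̂(1−p̂)/n) = √(0.112212/1677) = 0.008180.
For 90% confidence, z* = 1.645.
So ME = 0.0135.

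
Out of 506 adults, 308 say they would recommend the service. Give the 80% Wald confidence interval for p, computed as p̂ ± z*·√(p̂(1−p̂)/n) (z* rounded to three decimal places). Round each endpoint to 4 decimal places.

(0.5809, 0.6365)

The sample proportion is 308/506 = 0.60870.
SE = √(p̂(1−p̂)/n) = √(0.238185/506) = 0.021696.
z* = 1.282 at the 80% level.
Margin = 1.282·0.021696 = 0.02781.
So the interval runs from 0.5809 to 0.6365.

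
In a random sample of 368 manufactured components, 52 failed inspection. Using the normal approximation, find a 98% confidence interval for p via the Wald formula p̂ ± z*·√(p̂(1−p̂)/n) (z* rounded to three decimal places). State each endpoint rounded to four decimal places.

Sample proportion p̂ = 52/368 = 0.14130.
Standard error of p̂: √(0.121337/368) = √0.000329721 = 0.018158.
For 98% confidence, z* = 2.326.
Margin = 2.326·0.018158 = 0.04224.
Interval: 0.14130 ± 0.04224 → (0.0991, 0.1835).

(0.0991, 0.1835)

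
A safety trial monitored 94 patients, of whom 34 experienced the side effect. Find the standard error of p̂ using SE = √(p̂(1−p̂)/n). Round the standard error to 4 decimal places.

SE = 0.0496

Sample proportion p̂ = 34/94 = 0.36170.
p̂(1−p̂) = 0.230873.
Dividing by n and taking the root: √0.002456096 = 0.0496.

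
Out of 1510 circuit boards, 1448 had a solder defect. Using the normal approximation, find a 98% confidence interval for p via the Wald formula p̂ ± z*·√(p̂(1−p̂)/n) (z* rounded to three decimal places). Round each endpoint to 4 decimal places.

(0.9471, 0.9708)

With x = 1448 successes in n = 1510, p̂ = 0.95894.
Standard error of p̂: √(0.039374/1510) = √0.000026075 = 0.005106.
For 98% confidence, z* = 2.326.
Margin = 2.326·0.005106 = 0.01188.
So the interval runs from 0.9471 to 0.9708.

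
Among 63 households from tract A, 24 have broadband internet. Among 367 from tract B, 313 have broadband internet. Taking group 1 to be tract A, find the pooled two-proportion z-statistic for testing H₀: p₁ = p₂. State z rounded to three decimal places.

z = -8.405

Sample proportions: p̂₁ = 24/63 = 0.38095 and p̂₂ = 313/367 = 0.85286.
Pooled p̂ = (24+313)/(63+367) = 337/430 = 0.78372.
Pooled SE = √[0.1695024·0.01859781] ≈ 0.056146.
z = -0.47191/0.056146 = -8.405.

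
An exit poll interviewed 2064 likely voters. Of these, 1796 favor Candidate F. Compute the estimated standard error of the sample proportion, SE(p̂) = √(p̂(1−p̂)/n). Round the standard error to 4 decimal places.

p̂ = 1796/2064 = 0.87016.
p̂(1−p̂) = 0.87016·0.12984 = 0.112982.
SE = √(0.112982/2064) = 0.0074.

SE = 0.0074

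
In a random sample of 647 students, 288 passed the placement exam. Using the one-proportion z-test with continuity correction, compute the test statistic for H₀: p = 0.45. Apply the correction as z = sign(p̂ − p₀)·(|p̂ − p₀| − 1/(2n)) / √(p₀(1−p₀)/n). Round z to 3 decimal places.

p̂ = 288/647 = 0.44513. p̂ − p₀ = -0.004869.
Continuity correction 1/(2n) = 1/1294 = 0.000773.
Corrected numerator: |-0.004869| − 0.000773 = 0.004096.
Null standard error: √(0.45·0.55/647) = √0.000382535 = 0.019558.
z = (−)0.004096/0.019558 = -0.209.

z = -0.209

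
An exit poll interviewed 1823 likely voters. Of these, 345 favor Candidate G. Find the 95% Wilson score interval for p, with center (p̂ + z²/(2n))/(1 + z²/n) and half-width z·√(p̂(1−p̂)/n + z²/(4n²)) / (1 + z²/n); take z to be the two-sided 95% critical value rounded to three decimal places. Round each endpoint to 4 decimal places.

Here p̂ = 345/1823 = 0.18925 and z = 1.960 (z² = 3.841600).
Denominator 1 + z²/n = 1 + 3.841600/1823 = 1.002107.
Center = (0.18925 + 0.001054)/1.002107 = 0.18990.
Radicand: p̂(1−p̂)/n + z²/(4n²) = 0.000084165 + 0.000000289 = 0.000084454.
Half-width = z·√(radicand)/denom = 1.960·0.009190/1.002107 = 0.01797.
CI: 0.18990 ± 0.01797 = (0.1719, 0.2079).

(0.1719, 0.2079)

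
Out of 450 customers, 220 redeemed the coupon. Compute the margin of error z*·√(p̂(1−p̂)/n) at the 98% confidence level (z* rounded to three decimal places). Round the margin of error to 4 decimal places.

ME = 0.0548

With x = 220 successes in n = 450, p̂ = 0.48889.
SE = √(p̂(1−p̂)/n) = √(0.249877/450) = 0.023564.
z* = 2.326 at the 98% level.
So ME = 0.0548.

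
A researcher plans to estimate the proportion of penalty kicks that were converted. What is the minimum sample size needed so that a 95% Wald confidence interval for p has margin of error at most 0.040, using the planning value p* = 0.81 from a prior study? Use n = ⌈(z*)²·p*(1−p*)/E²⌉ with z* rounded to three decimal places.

z* = 1.960 at the 95% level.
p*(1−p*) = 0.81·0.19 = 0.1539.
Required n before rounding: 3.841600 × 0.1539 / 0.040² = 369.514.
⌈369.514⌉ = 370.

n = 370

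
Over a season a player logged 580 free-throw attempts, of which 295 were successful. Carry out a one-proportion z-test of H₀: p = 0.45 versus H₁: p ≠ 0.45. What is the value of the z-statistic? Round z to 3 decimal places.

z = 2.838

The sample proportion is 295/580 = 0.50862.
Null standard error: √(0.45·0.55/580) = √0.000426724 = 0.020657.
Test statistic: z = 0.05862/0.020657 = 2.838.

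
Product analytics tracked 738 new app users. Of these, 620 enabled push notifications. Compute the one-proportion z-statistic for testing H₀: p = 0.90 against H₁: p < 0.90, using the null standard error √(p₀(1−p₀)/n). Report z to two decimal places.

The sample proportion is 620/738 = 0.84011.
SE₀ = √(0.90·0.10/738) = 0.011043.
z = (p̂ − p₀)/SE = (0.84011 − 0.90)/0.011043 = -5.42.

z = -5.42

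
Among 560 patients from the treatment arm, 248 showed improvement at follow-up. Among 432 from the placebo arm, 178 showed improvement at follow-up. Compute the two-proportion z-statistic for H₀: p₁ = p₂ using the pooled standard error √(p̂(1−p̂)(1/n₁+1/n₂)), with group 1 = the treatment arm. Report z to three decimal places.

z = 0.972

Sample proportions: p̂₁ = 248/560 = 0.44286 and p̂₂ = 178/432 = 0.41204.
Pooling: p̂ = 426/992 = 0.42944.
Pooled SE = √[0.2450206·0.00410053] ≈ 0.031697.
z = (p̂₁ − p̂₂)/SE = (0.44286 − 0.41204)/0.031697 = 0.03082/0.031697 = 0.972.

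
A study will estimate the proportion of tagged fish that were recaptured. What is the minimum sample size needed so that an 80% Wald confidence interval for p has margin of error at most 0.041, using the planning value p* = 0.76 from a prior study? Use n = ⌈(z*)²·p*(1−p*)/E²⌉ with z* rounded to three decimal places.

n = 179

z* = 1.282 at the 80% level.
p*(1−p*) = 0.1824.
Required n before rounding: 1.643524 × 0.1824 / 0.041² = 178.334.
Rounding up, n = 179.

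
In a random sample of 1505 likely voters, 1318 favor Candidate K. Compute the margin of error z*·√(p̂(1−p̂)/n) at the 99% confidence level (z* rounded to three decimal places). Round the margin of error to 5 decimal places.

ME = 0.02190

p̂ = 1318/1505 = 0.87575.
SE = √(p̂(1−p̂)/n) = √(0.108814/1505) = 0.008503.
The 99% critical value is z* = 2.576.
So ME = 0.02190.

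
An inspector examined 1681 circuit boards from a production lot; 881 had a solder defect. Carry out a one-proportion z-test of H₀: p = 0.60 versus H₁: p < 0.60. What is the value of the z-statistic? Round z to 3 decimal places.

z = -6.353

p̂ = 881/1681 = 0.52409.
Null standard error: √(0.60·0.40/1681) = √0.000142772 = 0.011949.
Test statistic: z = -0.07591/0.011949 = -6.353.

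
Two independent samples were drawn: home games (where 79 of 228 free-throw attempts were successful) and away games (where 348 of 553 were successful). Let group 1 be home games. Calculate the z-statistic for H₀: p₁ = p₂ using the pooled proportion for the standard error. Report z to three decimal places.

Sample proportions: p̂₁ = 79/228 = 0.34649 and p̂₂ = 348/553 = 0.62929.
Pooled p̂ = (79+348)/(228+553) = 427/781 = 0.54673.
SE = √[p̂(1−p̂)(1/n₁+1/n₂)] = √[0.54673·0.45327·(1/228+1/553)] ≈ 0.039180.
z = -0.28280/0.039180 = -7.218.

z = -7.218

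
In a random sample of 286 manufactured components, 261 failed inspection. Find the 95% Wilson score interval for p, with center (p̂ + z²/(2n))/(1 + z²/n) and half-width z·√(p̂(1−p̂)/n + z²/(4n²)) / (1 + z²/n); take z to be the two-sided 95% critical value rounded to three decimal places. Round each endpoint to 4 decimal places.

(0.8741, 0.9401)

Here p̂ = 261/286 = 0.91259 and z = 1.960 (z² = 3.841600).
Denominator 1 + z²/n = 1 + 3.841600/286 = 1.013432.
Adjusted center: (0.91259 + z²/(2n))/1.013432 = 0.90712.
Radicand: p̂(1−p̂)/n + z²/(4n²) = 0.000278922 + 0.000011741 = 0.000290663.
Half-width = z·√(radicand)/denom = 1.960·0.017049/1.013432 = 0.03297.
Interval: 0.90712 ± 0.03297 → (0.8741, 0.9401).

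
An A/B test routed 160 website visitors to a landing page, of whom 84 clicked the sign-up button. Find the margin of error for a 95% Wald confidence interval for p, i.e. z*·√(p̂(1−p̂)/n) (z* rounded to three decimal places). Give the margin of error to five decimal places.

p̂ = 84/160 = 0.52500.
SE = √(p̂(1−p̂)/n) = √(0.249375/160) = 0.039479.
For 95% confidence, z* = 1.960.
ME = 1.960·0.039479 = 0.07738.

ME = 0.07738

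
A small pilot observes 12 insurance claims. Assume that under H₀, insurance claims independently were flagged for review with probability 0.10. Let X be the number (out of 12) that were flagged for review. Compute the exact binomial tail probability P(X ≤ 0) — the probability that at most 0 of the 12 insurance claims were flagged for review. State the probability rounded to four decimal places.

X ~ Binomial(n=12, p=0.10).
P(X ≤ 0) = C(12,0)·0.10^0·0.90^12.
= 0.282430 = 0.2824.

P = 0.2824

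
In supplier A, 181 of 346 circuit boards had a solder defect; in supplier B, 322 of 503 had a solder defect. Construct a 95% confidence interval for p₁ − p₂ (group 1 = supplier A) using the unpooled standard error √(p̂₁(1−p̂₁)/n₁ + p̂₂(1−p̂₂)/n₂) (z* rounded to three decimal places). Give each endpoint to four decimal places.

p̂₁ = 181/346 = 0.52312, p̂₂ = 322/503 = 0.64016; p̂₁ − p̂₂ = -0.11704.
SE = √(0.000720998 + 0.000457963) = √0.001178961 = 0.034336.
For 95% confidence, z* = 1.960. Margin of error = 0.06730.
CI: -0.11704 ± 0.06730 = (-0.1843, -0.0497).

(-0.1843, -0.0497)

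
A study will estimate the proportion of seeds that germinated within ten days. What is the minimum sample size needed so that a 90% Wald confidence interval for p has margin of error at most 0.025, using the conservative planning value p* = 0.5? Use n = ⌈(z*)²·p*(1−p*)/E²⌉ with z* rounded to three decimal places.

n = 1083

For 90% confidence, z* = 1.645.
p*(1−p*) = 0.50·0.50 = 0.2500.
Required n before rounding: 2.706025 × 0.2500 / 0.025² = 1082.410.
⌈1082.410⌉ = 1083.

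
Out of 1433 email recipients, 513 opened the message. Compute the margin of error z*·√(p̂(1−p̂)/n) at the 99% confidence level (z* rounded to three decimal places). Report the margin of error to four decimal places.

ME = 0.0326

p̂ = 513/1433 = 0.35799.
Standard error of p̂: √(0.229833/1433) = √0.000160386 = 0.012664.
z* = 2.576 at the 99% level.
So ME = 0.0326.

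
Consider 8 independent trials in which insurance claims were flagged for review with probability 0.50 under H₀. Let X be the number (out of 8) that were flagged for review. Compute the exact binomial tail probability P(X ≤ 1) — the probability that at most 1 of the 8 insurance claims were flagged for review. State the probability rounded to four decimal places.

P = 0.0352

X is binomial with n = 8 and p = 0.50.
P(X ≤ 1) = C(8,0)·0.50^0·0.50^8 + C(8,1)·0.50^1·0.50^7.
= 0.003906 + 0.031250 = 0.0352.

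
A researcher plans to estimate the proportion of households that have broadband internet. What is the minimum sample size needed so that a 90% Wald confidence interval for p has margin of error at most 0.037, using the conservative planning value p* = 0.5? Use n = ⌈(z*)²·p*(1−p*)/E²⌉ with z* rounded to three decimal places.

n = 495

The 90% critical value is z* = 1.645.
p*(1−p*) = 0.50·0.50 = 0.2500.
(z*)²·p*(1−p*)/E² = 2.706025·0.2500/0.001369 = 494.161.
Rounding up, n = 495.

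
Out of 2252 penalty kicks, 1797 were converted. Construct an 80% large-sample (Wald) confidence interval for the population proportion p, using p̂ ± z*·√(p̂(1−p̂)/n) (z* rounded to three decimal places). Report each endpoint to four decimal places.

(0.7871, 0.8088)

The sample proportion is 1797/2252 = 0.79796.
SE = √(p̂(1−p̂)/n) = √(0.161221/2252) = 0.008461.
For 80% confidence, z* = 1.282.
Margin of error: 1.282 × 0.008461 = 0.01085.
CI: 0.79796 ± 0.01085 = (0.7871, 0.8088).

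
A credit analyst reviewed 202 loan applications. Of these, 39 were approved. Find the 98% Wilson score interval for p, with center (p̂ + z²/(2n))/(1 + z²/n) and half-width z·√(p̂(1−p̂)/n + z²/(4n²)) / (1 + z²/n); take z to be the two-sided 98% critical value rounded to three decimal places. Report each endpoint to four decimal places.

(0.1368, 0.2653)

Here p̂ = 39/202 = 0.19307 and z = 2.326 (z² = 5.410276).
1 + z²/n = 1.026784.
Center = (0.19307 + 0.013392)/1.026784 = 0.20108.
Radicand: p̂(1−p̂)/n + z²/(4n²) = 0.000771255 + 0.000033148 = 0.000804403.
Half-width = z·√(radicand)/denom = 2.326·0.028362/1.026784 = 0.06425.
Interval: 0.20108 ± 0.06425 → (0.1368, 0.2653).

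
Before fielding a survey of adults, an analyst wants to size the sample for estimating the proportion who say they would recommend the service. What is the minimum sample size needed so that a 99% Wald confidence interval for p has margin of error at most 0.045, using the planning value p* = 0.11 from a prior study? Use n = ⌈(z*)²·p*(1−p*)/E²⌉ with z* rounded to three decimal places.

n = 321

For 99% confidence, z* = 2.576.
p*(1−p*) = 0.11·0.89 = 0.0979.
Required n before rounding: 6.635776 × 0.0979 / 0.045² = 320.811.
⌈320.811⌉ = 321.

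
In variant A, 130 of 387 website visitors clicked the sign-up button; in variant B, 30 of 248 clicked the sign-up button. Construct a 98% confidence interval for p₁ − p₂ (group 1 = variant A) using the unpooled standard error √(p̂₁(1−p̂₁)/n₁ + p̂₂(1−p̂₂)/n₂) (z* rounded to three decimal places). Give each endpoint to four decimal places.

p̂₁ = 130/387 = 0.33592, p̂₂ = 30/248 = 0.12097; p̂₁ − p̂₂ = 0.21495.
Unpooled SE = √(p̂₁(1−p̂₁)/n₁ + p̂₂(1−p̂₂)/n₂) = √(0.000576426 + 0.000428768) = 0.031705.
The 98% critical value is z* = 2.326. Margin = 2.326·0.031705 = 0.07375.
So the interval runs from 0.1412 to 0.2887.

(0.1412, 0.2887)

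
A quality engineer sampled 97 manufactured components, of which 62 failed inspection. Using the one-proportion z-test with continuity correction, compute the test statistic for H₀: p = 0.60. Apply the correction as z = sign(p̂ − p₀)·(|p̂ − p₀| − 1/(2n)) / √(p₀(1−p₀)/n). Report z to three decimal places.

The sample proportion is 62/97 = 0.63918. p̂ − p₀ = 0.039175.
Continuity correction 1/(2n) = 1/194 = 0.005155.
Corrected numerator: |0.039175| − 0.005155 = 0.034020.
Null standard error: √(0.60·0.40/97) = √0.002474227 = 0.049742.
z = +0.034020/0.049742 = 0.684.

z = 0.684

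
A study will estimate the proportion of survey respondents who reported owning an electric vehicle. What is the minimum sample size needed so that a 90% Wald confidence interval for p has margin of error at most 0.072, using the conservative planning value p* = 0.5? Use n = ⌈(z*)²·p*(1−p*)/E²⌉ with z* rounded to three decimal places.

n = 131

For 90% confidence, z* = 1.645.
p*(1−p*) = 0.2500.
(z*)²·p*(1−p*)/E² = 2.706025·0.2500/0.005184 = 130.499.
Rounding up, n = 131.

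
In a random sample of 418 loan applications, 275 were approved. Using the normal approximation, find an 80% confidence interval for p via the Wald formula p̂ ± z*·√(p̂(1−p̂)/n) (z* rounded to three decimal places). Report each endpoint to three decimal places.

p̂ = 275/418 = 0.65789.
SE(p̂) = √(0.65789·0.34211/418) = 0.023204.
For 80% confidence, z* = 1.282.
Margin of error: 1.282 × 0.023204 = 0.02975.
Interval: 0.65789 ± 0.02975 → (0.628, 0.688).

(0.628, 0.688)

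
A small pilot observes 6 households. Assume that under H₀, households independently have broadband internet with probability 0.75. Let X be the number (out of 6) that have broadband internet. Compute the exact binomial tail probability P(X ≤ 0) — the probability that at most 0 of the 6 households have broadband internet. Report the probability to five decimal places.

X is binomial with n = 6 and p = 0.75.
P(X ≤ 0) = C(6,0)·0.75^0·0.25^6.
= 0.000244 = 0.00024.

P = 0.00024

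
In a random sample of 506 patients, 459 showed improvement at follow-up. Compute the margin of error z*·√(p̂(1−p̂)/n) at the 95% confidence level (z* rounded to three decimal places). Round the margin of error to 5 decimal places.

With x = 459 successes in n = 506, p̂ = 0.90711.
SE = √(p̂(1−p̂)/n) = √(0.084258/506) = 0.012904.
z* = 1.960 at the 95% level.
ME = 1.960·0.012904 = 0.02529.

ME = 0.02529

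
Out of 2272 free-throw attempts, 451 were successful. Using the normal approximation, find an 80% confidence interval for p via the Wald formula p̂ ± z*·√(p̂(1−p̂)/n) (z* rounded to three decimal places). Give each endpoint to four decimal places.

Sample proportion p̂ = 451/2272 = 0.19850.
Standard error of p̂: √(0.159100/2272) = √0.000070026 = 0.008368.
The 80% critical value is z* = 1.282.
Margin = 1.282·0.008368 = 0.01073.
Interval: 0.19850 ± 0.01073 → (0.1878, 0.2092).

(0.1878, 0.2092)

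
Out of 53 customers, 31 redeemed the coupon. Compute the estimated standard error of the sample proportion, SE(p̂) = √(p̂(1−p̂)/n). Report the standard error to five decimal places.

SE = 0.06768

Sample proportion p̂ = 31/53 = 0.58491.
p̂(1−p̂) = 0.242790.
Dividing by n and taking the root: √0.004580943 = 0.06768.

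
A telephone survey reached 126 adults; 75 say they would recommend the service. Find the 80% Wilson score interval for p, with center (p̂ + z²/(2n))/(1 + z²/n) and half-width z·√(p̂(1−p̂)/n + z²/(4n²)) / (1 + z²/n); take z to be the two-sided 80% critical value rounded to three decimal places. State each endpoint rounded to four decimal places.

p̂ = 75/126 = 0.59524; z = 1.282, so z² = 1.643524.
1 + z²/n = 1.013044.
Center = (0.59524 + 0.006522)/1.013044 = 0.59401.
Radicand: p̂(1−p̂)/n + z²/(4n²) = 0.001912141 + 0.000025881 = 0.001938022.
Half-width = z·√(radicand)/denom = 1.282·0.044023/1.013044 = 0.05571.
Interval: 0.59401 ± 0.05571 → (0.5383, 0.6497).

(0.5383, 0.6497)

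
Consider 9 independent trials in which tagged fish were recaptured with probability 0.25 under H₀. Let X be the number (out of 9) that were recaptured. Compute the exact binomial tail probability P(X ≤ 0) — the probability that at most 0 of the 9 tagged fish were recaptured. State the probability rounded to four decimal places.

P = 0.0751

X is binomial with n = 9 and p = 0.25.
P(X ≤ 0) = C(9,0)·0.25^0·0.75^9.
= 0.075085 = 0.0751.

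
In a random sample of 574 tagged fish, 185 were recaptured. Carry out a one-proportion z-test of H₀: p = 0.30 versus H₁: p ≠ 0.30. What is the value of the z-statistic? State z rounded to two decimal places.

z = 1.17

Sample proportion p̂ = 185/574 = 0.32230.
Under H₀, SE = √(p₀(1−p₀)/n) = √(0.30·0.70/574) = √0.000365854 = 0.019127.
z = (0.32230 − 0.30)/0.019127 = 0.02230/0.019127 = 1.17.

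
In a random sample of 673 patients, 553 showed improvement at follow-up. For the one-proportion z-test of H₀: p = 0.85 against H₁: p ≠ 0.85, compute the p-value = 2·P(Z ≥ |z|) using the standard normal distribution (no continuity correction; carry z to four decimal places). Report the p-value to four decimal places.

With x = 553 successes in n = 673, p̂ = 0.82169.
Null standard error: √(0.85·0.15/673) = √0.000189450 = 0.013764.
Test statistic (full precision, shown to 4 dp): z = (553/673 − 0.85)/SE₀ ≈ -2.0565.
From the standard normal, 2·P(Z ≥ |z|) = 0.0397.

p-value = 0.0397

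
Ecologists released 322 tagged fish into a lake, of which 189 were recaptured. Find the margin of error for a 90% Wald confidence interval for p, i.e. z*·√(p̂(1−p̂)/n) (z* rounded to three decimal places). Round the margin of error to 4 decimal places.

Sample proportion p̂ = 189/322 = 0.58696.
SE = √(p̂(1−p̂)/n) = √(0.242439/322) = 0.027439.
For 90% confidence, z* = 1.645.
So ME = 0.0451.

ME = 0.0451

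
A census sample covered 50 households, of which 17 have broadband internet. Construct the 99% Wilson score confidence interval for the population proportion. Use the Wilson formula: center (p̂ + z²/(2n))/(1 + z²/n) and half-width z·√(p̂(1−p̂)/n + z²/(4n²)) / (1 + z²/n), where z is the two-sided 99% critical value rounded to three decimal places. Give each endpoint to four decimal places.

(0.1955, 0.5220)

Here p̂ = 17/50 = 0.34000 and z = 2.576 (z² = 6.635776).
Denominator 1 + z²/n = 1 + 6.635776/50 = 1.132716.
Adjusted center: (0.34000 + z²/(2n))/1.132716 = 0.35875.
Radicand: p̂(1−p̂)/n + z²/(4n²) = 0.004488000 + 0.000663578 = 0.005151578.
Half-width = z·√(radicand)/denom = 2.576·0.071774/1.132716 = 0.16323.
Interval: 0.35875 ± 0.16323 → (0.1955, 0.5220).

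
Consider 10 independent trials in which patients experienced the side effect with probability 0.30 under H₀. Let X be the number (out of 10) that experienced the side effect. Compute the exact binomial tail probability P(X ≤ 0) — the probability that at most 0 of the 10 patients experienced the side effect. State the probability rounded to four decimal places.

X is binomial with n = 10 and p = 0.30.
P(X ≤ 0) = C(10,0)·0.30^0·0.70^10.
= 0.028248 = 0.0282.

P = 0.0282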